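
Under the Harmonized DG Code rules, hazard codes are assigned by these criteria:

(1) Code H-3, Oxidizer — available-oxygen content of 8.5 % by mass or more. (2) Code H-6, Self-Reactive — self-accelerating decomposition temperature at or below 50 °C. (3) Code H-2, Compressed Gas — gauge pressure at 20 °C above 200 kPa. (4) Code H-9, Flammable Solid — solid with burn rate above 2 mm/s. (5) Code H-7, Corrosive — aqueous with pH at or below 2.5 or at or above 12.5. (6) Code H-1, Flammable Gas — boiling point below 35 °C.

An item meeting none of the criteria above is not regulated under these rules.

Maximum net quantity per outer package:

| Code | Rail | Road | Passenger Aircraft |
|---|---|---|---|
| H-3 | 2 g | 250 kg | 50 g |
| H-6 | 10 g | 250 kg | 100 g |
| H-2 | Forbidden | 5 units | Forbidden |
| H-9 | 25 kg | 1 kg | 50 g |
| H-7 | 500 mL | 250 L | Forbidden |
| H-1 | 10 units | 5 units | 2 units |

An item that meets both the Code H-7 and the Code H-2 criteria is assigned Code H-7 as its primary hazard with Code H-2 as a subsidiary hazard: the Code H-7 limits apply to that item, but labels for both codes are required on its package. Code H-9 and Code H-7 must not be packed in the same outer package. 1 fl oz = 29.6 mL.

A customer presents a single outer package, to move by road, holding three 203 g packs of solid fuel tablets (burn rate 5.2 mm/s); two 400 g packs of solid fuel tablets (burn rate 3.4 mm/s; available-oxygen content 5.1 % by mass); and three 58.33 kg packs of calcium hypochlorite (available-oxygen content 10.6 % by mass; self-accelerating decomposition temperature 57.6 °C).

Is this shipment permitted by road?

No

Solid fuel tablets: burn rate 5.2 mm/s > 2 mm/s → Code H-9 (Flammable Solid).
Burn rate 3.4 mm/s meets the Code H-9 criterion (Flammable Solid), so the solid fuel tablets are Code H-9.
Available-oxygen content 10.6 % by mass meets the Code H-3 criterion (Oxidizer), so the calcium hypochlorite is Code H-3.
Code H-9 net quantity: (three 203 g packs = 609 g) + (two 400 g packs = 800 g) = 1.409 kg.
That exceeds the Code H-9 road limit of 1 kg.
Code H-3 quantity: three 58.33 kg packs = 174.99 kg.
174.99 kg is within the road limit of 250 kg for Code H-3.
The segregation rule (Code H-9 with Code H-7) does not apply to Code H-9 with Code H-3.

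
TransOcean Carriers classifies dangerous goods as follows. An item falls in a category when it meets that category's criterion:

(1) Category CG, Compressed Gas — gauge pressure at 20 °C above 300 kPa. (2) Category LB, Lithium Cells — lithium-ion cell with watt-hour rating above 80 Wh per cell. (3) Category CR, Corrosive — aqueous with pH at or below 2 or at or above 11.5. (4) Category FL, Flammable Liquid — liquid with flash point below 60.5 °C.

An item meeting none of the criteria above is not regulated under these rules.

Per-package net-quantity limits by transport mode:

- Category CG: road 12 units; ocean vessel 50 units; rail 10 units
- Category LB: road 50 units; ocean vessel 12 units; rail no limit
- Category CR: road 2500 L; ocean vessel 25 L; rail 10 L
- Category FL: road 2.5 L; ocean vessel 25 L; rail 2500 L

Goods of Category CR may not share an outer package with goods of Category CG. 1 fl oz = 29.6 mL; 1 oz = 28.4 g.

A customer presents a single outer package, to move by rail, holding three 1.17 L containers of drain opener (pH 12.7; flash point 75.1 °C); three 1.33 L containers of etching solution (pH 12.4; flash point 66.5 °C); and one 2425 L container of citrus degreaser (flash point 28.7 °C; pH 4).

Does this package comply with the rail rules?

Yes

With pH 12.7 (≥ 11.5), the drain opener falls in Category CR.
With pH 12.4 (≥ 11.5), the etching solution falls in Category CR.
With flash point 28.7 °C (< 60.5 °C), the citrus degreaser falls in Category FL.
Category CR net quantity: (three 1.17 L containers = 3.51 L) + (three 1.33 L containers = 3.99 L) = 7.5 L.
7.5 L ≤ 10 L (rail limit, Category CR) — within limit.
Category FL quantity: 2425 L.
2425 L is within the rail limit of 2500 L for Category FL.
The segregation rule (Category CR with Category CG) does not apply to Category CR with Category FL.
Every hazard category is within its rail limit and no segregation rule is violated.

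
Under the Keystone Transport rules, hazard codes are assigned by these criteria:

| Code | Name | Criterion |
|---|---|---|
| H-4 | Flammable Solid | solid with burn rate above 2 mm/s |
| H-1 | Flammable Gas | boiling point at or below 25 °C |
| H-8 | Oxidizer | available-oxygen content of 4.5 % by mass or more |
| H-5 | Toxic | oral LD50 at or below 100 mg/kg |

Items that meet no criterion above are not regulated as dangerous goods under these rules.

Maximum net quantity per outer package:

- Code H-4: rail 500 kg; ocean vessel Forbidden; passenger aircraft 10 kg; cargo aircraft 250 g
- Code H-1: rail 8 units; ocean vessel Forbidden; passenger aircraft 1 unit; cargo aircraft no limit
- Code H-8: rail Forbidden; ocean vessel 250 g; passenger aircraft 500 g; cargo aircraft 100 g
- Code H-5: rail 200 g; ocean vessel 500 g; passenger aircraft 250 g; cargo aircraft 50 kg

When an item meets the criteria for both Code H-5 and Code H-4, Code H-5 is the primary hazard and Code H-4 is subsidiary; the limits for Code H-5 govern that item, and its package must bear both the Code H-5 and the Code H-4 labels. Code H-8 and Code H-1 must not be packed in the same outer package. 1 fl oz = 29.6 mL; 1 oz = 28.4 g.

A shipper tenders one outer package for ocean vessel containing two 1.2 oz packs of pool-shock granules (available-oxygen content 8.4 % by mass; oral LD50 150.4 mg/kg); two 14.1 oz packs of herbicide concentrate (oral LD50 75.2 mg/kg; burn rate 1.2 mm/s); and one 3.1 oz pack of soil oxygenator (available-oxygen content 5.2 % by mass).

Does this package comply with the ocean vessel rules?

With available-oxygen content 8.4 % by mass (≥ 4.5 % by mass), the pool-shock granules fall in Code H-8.
Oral LD50 75.2 mg/kg meets the Code H-5 criterion (Toxic), so the herbicide concentrate is Code H-5.
Available-oxygen content 5.2 % by mass meets the Code H-8 criterion (Oxidizer), so the soil oxygenator is Code H-8.
Code H-5 quantity: two 14.1 oz packs = 800.88 g.
800.88 g > 500 g (ocean vessel limit, Code H-5) — over the limit.
Code H-8 net quantity: (two 1.2 oz packs = 68.16 g) + (one 3.1 oz pack = 88.04 g) = 156.2 g.
156.2 g is within the ocean vessel limit of 250 g for Code H-8.
The segregation rule (Code H-8 with Code H-1) does not apply to Code H-5 with Code H-8.

No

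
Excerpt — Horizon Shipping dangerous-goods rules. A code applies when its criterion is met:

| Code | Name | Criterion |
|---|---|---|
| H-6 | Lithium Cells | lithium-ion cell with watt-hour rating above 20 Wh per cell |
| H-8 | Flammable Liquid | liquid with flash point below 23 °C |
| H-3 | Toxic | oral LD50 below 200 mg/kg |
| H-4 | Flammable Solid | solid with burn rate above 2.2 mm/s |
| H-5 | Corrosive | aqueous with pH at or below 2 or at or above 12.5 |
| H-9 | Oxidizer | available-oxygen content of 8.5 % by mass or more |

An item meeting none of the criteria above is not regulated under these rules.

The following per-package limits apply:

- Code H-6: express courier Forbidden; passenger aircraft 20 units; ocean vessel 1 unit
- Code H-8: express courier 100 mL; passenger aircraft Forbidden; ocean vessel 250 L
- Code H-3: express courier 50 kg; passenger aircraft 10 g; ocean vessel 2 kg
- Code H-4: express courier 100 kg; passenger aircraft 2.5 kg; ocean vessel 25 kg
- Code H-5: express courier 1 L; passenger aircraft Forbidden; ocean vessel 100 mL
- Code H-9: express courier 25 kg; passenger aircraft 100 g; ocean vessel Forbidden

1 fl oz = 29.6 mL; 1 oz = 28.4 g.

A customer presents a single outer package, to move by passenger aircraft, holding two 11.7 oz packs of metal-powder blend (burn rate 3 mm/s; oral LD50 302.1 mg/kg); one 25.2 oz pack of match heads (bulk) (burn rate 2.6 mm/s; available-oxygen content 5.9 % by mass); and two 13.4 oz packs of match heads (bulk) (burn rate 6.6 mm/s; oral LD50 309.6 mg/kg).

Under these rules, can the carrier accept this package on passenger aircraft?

Yes

Burn rate 3 mm/s meets the Code H-4 criterion (Flammable Solid), so the metal-powder blend is Code H-4.
Match heads (bulk): burn rate 2.6 mm/s > 2.2 mm/s → Code H-4 (Flammable Solid).
Burn rate 6.6 mm/s meets the Code H-4 criterion (Flammable Solid), so the match heads (bulk) are Code H-4.
Total Code H-4: (two 11.7 oz packs = 664.56 g) + (one 25.2 oz pack = 715.68 g) + (two 13.4 oz packs = 761.12 g) = 2141.36 g.
2141.36 g ≤ 2.5 kg (passenger aircraft limit, Code H-4) — within limit.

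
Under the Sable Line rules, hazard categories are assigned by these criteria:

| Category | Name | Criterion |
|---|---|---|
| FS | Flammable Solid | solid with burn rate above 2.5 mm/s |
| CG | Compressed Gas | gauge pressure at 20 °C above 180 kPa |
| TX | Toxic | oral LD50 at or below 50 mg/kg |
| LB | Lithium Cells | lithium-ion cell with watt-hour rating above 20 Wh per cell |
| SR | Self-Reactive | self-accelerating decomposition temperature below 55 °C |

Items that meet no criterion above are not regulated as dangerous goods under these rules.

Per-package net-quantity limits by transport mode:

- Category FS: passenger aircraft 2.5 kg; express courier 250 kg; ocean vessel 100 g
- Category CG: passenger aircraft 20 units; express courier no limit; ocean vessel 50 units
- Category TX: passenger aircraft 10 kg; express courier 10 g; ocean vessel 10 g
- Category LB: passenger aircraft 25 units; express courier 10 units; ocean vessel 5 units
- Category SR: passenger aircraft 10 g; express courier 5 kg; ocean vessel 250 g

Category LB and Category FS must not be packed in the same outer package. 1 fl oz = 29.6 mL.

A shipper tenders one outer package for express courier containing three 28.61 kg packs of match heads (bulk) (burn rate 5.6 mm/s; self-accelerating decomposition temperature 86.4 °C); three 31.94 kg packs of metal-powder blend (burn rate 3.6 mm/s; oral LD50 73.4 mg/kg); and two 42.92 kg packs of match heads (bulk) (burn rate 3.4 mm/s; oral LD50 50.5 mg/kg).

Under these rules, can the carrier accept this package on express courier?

No

The match heads (bulk) have burn rate 5.6 mm/s, which is > 2.5 mm/s, so they are Category FS (Flammable Solid).
With burn rate 3.6 mm/s (> 2.5 mm/s), the metal-powder blend falls in Category FS.
Match heads (bulk): burn rate 3.4 mm/s > 2.5 mm/s → Category FS (Flammable Solid).
Category FS net quantity: (three 28.61 kg packs = 85.83 kg) + (three 31.94 kg packs = 95.82 kg) + (two 42.92 kg packs = 85.84 kg) = 267.49 kg.
That exceeds the Category FS express courier limit of 250 kg.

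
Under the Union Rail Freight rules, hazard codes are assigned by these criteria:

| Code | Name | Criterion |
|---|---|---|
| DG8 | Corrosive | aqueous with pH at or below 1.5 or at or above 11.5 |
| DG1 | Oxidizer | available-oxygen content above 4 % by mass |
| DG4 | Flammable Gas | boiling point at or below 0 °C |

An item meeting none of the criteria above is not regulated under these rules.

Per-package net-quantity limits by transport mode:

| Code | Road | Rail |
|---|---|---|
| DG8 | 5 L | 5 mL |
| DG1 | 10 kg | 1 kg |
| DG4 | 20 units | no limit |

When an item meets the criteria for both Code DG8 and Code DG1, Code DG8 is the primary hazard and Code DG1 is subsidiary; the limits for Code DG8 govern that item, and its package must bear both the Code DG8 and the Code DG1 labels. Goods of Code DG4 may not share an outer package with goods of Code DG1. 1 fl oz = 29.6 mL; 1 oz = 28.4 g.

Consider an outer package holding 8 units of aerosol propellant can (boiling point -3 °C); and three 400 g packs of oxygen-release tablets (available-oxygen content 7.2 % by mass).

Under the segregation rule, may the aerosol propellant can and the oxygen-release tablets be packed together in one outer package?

No

Aerosol propellant can: boiling point -3 °C ≤ 0 °C → Code DG4 (Flammable Gas).
The oxygen-release tablets have available-oxygen content 7.2 % by mass, which is > 4 % by mass, so they are Code DG1 (Oxidizer).
Code DG4 and Code DG1 may not share an outer package.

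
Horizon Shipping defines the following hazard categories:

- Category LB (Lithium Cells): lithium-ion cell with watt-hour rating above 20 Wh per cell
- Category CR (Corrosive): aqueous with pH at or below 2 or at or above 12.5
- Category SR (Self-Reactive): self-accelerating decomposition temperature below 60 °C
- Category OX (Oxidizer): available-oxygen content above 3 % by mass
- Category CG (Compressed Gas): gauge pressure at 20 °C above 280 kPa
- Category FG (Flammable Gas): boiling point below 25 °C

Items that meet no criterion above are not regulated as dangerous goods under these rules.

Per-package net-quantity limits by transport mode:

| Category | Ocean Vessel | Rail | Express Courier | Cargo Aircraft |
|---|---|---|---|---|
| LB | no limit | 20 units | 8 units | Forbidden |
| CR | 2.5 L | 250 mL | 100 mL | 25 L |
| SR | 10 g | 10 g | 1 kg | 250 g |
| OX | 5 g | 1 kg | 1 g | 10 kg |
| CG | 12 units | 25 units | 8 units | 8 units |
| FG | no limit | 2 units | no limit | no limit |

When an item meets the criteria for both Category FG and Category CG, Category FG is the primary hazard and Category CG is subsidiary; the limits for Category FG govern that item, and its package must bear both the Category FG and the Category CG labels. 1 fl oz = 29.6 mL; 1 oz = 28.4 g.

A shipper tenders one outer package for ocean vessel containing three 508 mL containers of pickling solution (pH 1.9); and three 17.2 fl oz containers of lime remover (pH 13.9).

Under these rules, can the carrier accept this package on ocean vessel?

No

pH 1.9 meets the Category CR criterion (Corrosive), so the pickling solution is Category CR.
pH 13.9 meets the Category CR criterion (Corrosive), so the lime remover is Category CR.
Category CR net quantity: (three 508 mL containers = 1.524 L) + (three 17.2 fl oz containers = 1527.36 mL) = 3051.36 mL.
3051.36 mL exceeds the ocean vessel limit of 2.5 L for Category CR.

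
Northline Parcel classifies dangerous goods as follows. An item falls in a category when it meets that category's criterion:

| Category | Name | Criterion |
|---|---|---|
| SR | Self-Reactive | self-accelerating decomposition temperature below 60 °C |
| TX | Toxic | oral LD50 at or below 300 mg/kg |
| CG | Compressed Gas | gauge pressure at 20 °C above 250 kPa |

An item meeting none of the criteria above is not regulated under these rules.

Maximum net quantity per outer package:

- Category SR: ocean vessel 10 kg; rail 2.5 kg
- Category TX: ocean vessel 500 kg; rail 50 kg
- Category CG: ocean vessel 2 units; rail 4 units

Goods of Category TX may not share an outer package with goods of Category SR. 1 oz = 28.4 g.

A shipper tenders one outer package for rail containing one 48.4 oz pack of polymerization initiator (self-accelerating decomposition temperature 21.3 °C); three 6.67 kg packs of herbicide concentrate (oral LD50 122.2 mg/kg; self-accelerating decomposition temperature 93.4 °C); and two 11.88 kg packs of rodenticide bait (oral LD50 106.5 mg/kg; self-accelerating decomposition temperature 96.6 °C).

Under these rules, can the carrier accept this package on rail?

The polymerization initiator has self-accelerating decomposition temperature 21.3 °C, which is < 60 °C, so it is Category SR (Self-Reactive).
With oral LD50 122.2 mg/kg (≤ 300 mg/kg), the herbicide concentrate falls in Category TX.
With oral LD50 106.5 mg/kg (≤ 300 mg/kg), the rodenticide bait falls in Category TX.
Total Category TX: (three 6.67 kg packs = 20.01 kg) + (two 11.88 kg packs = 23.76 kg) = 43.77 kg.
43.77 kg ≤ 50 kg (rail limit, Category TX) — within limit.
Category SR quantity: one 48.4 oz pack = 1374.56 g.
That is within the Category SR rail limit of 2.5 kg.
Category TX and Category SR may not share an outer package.

No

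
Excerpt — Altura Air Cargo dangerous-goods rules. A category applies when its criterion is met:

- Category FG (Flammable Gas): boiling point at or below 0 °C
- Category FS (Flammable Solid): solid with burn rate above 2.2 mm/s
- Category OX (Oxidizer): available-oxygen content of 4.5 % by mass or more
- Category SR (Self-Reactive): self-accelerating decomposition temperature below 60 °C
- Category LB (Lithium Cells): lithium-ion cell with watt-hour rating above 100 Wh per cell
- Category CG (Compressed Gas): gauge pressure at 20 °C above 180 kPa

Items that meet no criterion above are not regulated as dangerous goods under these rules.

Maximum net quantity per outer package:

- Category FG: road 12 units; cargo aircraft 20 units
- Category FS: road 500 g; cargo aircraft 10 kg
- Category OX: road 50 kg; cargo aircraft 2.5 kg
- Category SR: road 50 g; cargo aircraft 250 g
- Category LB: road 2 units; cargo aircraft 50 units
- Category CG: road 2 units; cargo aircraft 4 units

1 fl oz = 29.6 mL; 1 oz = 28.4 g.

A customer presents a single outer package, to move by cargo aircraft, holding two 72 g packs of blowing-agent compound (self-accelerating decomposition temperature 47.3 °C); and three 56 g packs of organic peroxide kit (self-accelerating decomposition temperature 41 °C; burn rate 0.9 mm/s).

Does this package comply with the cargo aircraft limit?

Self-accelerating decomposition temperature 47.3 °C meets the Category SR criterion (Self-Reactive), so the blowing-agent compound is Category SR.
With self-accelerating decomposition temperature 41 °C (< 60 °C), the organic peroxide kit falls in Category SR.
Category SR net quantity: (two 72 g packs = 144 g) + (three 56 g packs = 168 g) = 312 g.
312 g > 250 g (cargo aircraft limit, Category SR) — over the limit.

No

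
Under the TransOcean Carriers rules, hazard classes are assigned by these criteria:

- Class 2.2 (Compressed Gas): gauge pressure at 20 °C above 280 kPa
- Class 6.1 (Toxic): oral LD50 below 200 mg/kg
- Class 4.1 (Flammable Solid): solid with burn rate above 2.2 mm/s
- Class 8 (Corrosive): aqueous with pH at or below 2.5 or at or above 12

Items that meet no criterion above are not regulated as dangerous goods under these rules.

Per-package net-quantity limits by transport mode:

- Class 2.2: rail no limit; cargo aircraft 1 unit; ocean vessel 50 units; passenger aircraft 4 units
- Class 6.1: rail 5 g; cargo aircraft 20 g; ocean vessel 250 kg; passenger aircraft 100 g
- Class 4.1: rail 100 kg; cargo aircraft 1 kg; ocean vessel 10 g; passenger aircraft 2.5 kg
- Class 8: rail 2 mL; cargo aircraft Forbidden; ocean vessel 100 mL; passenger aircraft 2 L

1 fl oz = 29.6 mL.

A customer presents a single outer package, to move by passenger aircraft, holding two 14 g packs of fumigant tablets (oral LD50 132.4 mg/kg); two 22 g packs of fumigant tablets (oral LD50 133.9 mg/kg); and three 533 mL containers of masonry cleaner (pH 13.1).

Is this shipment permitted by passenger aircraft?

Fumigant tablets: oral LD50 132.4 mg/kg < 200 mg/kg → Class 6.1 (Toxic).
Oral LD50 133.9 mg/kg meets the Class 6.1 criterion (Toxic), so the fumigant tablets are Class 6.1.
Masonry cleaner: pH 13.1 ≥ 12 → Class 8 (Corrosive).
Class 6.1 net quantity: (two 14 g packs = 28 g) + (two 22 g packs = 44 g) = 72 g.
That is within the Class 6.1 passenger aircraft limit of 100 g.
Class 8 quantity: three 533 mL containers = 1.599 L.
That is within the Class 8 passenger aircraft limit of 2 L.
Every hazard class is within its passenger aircraft limit and no segregation rule is violated.

Yes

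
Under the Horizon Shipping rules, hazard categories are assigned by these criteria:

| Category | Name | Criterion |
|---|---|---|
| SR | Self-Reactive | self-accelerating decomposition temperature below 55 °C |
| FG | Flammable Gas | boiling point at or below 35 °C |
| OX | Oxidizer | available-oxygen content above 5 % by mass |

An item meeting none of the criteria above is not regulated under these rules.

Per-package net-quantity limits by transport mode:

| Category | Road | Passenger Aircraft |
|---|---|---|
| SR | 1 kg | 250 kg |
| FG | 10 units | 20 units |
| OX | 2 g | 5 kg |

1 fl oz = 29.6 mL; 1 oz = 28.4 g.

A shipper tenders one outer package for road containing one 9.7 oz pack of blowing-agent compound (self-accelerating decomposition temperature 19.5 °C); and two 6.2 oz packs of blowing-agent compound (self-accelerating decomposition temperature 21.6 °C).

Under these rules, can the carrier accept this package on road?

Yes

With self-accelerating decomposition temperature 19.5 °C (< 55 °C), the blowing-agent compound falls in Category SR.
With self-accelerating decomposition temperature 21.6 °C (< 55 °C), the blowing-agent compound falls in Category SR.
Category SR net quantity: (one 9.7 oz pack = 275.48 g) + (two 6.2 oz packs = 352.16 g) = 627.64 g.
That is within the Category SR road limit of 1 kg.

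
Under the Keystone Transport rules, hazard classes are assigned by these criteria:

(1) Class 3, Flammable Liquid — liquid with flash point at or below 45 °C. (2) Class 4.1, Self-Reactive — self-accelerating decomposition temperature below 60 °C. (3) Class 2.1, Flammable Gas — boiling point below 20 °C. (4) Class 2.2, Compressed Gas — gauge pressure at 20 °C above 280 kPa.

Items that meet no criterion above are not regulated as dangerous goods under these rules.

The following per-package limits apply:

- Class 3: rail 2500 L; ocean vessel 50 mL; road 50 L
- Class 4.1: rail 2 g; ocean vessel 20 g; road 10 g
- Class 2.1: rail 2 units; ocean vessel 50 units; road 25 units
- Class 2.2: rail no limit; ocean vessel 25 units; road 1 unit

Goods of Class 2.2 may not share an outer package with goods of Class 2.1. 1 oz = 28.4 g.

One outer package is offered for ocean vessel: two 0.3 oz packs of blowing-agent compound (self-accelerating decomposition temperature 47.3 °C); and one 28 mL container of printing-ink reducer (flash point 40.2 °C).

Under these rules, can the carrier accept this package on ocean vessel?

Blowing-agent compound: self-accelerating decomposition temperature 47.3 °C < 60 °C → Class 4.1 (Self-Reactive).
Flash point 40.2 °C meets the Class 3 criterion (Flammable Liquid), so the printing-ink reducer is Class 3.
Class 4.1 quantity: two 0.3 oz packs = 17.04 g.
17.04 g is within the ocean vessel limit of 20 g for Class 4.1.
Class 3 quantity: 28 mL.
28 mL ≤ 50 mL (ocean vessel limit, Class 3) — within limit.
The segregation rule (Class 2.2 with Class 2.1) does not apply to Class 4.1 with Class 3.
Every hazard class is within its ocean vessel limit and no segregation rule is violated.

Yes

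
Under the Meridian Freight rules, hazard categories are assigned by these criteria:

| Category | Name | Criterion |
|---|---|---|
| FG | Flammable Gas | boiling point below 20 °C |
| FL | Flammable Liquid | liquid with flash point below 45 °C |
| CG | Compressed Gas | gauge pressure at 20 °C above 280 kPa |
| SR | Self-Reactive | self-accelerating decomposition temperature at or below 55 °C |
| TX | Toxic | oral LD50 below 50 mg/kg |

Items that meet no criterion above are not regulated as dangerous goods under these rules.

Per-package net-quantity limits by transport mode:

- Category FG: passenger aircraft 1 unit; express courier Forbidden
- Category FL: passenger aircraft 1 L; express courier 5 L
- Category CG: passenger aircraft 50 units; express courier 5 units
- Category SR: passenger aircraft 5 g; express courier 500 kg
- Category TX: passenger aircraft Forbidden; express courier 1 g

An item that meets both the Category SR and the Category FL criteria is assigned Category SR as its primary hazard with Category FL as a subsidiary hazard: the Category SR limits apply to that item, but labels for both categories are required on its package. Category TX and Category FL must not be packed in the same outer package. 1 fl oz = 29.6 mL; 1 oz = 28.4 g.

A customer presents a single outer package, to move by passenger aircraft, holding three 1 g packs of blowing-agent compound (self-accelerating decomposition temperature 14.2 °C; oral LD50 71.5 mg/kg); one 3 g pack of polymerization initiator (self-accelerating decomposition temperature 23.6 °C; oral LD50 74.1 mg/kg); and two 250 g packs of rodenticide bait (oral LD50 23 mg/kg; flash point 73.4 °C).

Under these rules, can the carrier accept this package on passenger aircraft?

No

Self-accelerating decomposition temperature 14.2 °C meets the Category SR criterion (Self-Reactive), so the blowing-agent compound is Category SR.
The polymerization initiator has self-accelerating decomposition temperature 23.6 °C, which is ≤ 55 °C, so it is Category SR (Self-Reactive).
With oral LD50 23 mg/kg (< 50 mg/kg), the rodenticide bait falls in Category TX.
Category SR net quantity: (three 1 g packs = 3 g) + 3 g = 6 g.
6 g > 5 g (passenger aircraft limit, Category SR) — over the limit.
Category TX quantity: two 250 g packs = 500 g.
Category TX is Forbidden by passenger aircraft.
The segregation rule (Category TX with Category FL) does not apply to Category SR with Category TX.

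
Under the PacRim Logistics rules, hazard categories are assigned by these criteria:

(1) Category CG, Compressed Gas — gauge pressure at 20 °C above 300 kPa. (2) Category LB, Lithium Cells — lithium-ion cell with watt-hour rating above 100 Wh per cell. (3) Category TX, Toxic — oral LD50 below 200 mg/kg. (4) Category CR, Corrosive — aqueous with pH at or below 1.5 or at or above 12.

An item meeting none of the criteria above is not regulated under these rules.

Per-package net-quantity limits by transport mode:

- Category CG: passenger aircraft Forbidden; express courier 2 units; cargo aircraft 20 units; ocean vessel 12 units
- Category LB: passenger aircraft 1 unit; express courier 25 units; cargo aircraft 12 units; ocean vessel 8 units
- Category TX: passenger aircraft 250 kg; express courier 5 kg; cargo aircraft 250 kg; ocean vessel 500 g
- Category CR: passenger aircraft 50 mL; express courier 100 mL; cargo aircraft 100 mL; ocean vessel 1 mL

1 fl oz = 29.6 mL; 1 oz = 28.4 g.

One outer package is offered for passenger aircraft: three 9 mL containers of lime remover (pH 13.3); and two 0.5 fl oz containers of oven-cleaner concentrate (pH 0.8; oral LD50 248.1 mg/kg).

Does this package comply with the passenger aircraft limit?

No

The lime remover has pH 13.3, which is ≥ 12, so it is Category CR (Corrosive).
With pH 0.8 (≤ 1.5), the oven-cleaner concentrate falls in Category CR.
Category CR net quantity: (three 9 mL containers = 27 mL) + (two 0.5 fl oz containers = 29.6 mL) = 56.6 mL.
56.6 mL > 50 mL (passenger aircraft limit, Category CR) — over the limit.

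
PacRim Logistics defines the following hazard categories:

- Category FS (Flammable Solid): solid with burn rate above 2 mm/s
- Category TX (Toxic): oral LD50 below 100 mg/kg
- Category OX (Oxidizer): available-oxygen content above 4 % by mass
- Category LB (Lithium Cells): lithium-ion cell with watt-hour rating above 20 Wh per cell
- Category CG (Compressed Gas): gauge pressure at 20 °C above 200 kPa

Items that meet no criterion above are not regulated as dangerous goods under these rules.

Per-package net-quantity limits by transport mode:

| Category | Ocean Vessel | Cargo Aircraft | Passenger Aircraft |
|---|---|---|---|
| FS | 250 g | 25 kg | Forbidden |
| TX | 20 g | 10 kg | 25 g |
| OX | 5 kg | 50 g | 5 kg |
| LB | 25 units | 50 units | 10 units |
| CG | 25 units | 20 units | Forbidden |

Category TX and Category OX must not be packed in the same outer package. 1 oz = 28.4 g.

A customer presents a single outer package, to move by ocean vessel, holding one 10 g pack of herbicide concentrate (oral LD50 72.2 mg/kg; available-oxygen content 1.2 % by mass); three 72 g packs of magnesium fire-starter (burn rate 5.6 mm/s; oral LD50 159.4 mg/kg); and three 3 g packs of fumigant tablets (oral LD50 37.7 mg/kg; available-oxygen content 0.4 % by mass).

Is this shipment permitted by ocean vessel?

Yes

With oral LD50 72.2 mg/kg (< 100 mg/kg), the herbicide concentrate falls in Category TX.
Magnesium fire-starter: burn rate 5.6 mm/s > 2 mm/s → Category FS (Flammable Solid).
With oral LD50 37.7 mg/kg (< 100 mg/kg), the fumigant tablets fall in Category TX.
Category TX net quantity: 10 g + (three 3 g packs = 9 g) = 19 g.
That is within the Category TX ocean vessel limit of 20 g.
Category FS quantity: three 72 g packs = 216 g.
216 g ≤ 250 g (ocean vessel limit, Category FS) — within limit.
The segregation rule (Category TX with Category OX) does not apply to Category TX with Category FS.
Every hazard category is within its ocean vessel limit and no segregation rule is violated.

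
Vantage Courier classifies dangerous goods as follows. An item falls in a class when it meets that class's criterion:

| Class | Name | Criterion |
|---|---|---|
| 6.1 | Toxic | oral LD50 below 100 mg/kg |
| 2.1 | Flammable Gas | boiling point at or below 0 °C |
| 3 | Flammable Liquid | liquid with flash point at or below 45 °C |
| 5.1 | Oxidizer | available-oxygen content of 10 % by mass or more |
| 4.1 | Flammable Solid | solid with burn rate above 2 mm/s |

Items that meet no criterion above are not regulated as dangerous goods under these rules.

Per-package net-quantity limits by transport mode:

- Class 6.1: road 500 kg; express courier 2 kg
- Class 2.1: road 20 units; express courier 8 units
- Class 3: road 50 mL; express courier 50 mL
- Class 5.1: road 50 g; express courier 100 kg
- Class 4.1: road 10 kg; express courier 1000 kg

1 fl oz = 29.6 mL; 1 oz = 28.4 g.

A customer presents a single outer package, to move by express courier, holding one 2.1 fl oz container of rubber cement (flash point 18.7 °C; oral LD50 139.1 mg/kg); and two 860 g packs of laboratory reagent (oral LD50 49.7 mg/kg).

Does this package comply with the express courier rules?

No

The rubber cement has flash point 18.7 °C, which is ≤ 45 °C, so it is Class 3 (Flammable Liquid).
The laboratory reagent has oral LD50 49.7 mg/kg, which is < 100 mg/kg, so it is Class 6.1 (Toxic).
Class 3 quantity: one 2.1 fl oz container = 62.16 mL.
That exceeds the Class 3 express courier limit of 50 mL.
Class 6.1 quantity: two 860 g packs = 1.72 kg.
That is within the Class 6.1 express courier limit of 2 kg.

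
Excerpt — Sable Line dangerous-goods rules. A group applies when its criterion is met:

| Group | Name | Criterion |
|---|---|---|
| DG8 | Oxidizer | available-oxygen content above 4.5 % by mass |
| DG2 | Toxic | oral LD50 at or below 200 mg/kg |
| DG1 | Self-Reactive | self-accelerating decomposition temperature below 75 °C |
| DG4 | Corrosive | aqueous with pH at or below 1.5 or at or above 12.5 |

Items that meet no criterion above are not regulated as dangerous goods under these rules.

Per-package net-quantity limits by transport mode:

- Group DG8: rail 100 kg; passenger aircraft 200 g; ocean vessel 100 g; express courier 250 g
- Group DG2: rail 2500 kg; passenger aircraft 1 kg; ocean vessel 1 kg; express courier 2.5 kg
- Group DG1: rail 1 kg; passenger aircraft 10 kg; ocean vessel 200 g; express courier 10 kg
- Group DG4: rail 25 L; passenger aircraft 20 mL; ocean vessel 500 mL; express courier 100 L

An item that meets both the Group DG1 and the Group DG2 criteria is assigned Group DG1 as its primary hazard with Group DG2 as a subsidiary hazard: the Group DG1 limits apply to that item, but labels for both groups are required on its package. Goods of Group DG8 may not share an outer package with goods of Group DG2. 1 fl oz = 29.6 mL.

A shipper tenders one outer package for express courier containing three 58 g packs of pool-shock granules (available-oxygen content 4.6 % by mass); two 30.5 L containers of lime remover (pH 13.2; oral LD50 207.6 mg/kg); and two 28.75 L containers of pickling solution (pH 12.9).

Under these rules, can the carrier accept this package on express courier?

Available-oxygen content 4.6 % by mass meets the Group DG8 criterion (Oxidizer), so the pool-shock granules are Group DG8.
The lime remover has pH 13.2, which is ≥ 12.5, so it is Group DG4 (Corrosive).
With pH 12.9 (≥ 12.5), the pickling solution falls in Group DG4.
Total Group DG4: (two 30.5 L containers = 61 L) + (two 28.75 L containers = 57.5 L) = 118.5 L.
118.5 L exceeds the express courier limit of 100 L for Group DG4.
Group DG8 quantity: three 58 g packs = 174 g.
That is within the Group DG8 express courier limit of 250 g.
The segregation rule (Group DG8 with Group DG2) does not apply to Group DG4 with Group DG8.

No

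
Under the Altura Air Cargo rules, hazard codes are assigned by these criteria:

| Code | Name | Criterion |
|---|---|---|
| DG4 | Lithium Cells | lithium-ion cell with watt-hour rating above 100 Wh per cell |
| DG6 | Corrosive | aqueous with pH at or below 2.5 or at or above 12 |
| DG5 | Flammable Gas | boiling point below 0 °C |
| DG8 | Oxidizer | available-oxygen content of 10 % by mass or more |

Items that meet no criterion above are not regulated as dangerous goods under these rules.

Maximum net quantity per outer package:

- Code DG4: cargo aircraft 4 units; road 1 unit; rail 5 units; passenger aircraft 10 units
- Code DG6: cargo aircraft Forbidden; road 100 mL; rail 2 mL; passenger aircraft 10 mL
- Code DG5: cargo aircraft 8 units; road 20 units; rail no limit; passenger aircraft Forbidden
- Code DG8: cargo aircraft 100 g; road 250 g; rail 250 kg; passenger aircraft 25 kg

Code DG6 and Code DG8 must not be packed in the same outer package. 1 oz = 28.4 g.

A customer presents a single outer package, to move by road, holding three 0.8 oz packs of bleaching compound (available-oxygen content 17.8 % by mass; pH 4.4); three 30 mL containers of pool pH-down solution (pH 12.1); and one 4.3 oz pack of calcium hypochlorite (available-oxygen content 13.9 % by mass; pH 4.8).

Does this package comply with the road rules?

No

The bleaching compound has available-oxygen content 17.8 % by mass, which is ≥ 10 % by mass, so it is Code DG8 (Oxidizer).
With pH 12.1 (≥ 12), the pool pH-down solution falls in Code DG6.
With available-oxygen content 13.9 % by mass (≥ 10 % by mass), the calcium hypochlorite falls in Code DG8.
Code DG6 quantity: three 30 mL containers = 90 mL.
That is within the Code DG6 road limit of 100 mL.
Total Code DG8: (three 0.8 oz packs = 68.16 g) + (one 4.3 oz pack = 122.12 g) = 190.28 g.
190.28 g is within the road limit of 250 g for Code DG8.
Code DG6 and Code DG8 may not share an outer package.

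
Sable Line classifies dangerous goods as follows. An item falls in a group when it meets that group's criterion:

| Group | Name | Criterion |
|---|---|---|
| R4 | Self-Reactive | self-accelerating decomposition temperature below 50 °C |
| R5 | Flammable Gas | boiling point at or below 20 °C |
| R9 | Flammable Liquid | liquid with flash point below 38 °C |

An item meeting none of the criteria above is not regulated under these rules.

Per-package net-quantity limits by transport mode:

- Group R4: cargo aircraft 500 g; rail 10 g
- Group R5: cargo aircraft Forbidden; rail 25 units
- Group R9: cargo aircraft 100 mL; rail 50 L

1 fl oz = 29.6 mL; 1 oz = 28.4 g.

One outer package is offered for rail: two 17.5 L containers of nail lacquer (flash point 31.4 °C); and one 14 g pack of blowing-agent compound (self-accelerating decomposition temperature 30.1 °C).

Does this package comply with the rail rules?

No

With flash point 31.4 °C (< 38 °C), the nail lacquer falls in Group R9.
With self-accelerating decomposition temperature 30.1 °C (< 50 °C), the blowing-agent compound falls in Group R4.
Group R9 quantity: two 17.5 L containers = 35 L.
35 L ≤ 50 L (rail limit, Group R9) — within limit.
Group R4 quantity: 14 g.
14 g exceeds the rail limit of 10 g for Group R4.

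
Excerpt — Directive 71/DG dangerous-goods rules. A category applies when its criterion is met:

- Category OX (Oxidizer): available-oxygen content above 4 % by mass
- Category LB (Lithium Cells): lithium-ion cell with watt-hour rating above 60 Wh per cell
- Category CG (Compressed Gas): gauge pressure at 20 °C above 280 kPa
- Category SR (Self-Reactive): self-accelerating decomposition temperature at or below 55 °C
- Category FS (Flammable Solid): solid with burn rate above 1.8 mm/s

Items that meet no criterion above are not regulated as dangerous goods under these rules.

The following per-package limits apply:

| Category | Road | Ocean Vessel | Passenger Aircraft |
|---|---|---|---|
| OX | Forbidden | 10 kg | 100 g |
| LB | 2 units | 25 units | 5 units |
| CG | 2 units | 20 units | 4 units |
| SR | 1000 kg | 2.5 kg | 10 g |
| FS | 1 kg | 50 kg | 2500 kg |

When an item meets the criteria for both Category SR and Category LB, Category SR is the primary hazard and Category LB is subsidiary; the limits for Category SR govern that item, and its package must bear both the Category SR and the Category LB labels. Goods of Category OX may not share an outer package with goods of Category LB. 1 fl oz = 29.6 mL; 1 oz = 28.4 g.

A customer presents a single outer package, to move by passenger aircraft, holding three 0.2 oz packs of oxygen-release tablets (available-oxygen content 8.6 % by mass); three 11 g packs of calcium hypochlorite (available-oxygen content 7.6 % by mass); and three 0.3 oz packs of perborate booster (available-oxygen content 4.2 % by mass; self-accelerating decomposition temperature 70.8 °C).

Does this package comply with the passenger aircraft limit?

Yes

With available-oxygen content 8.6 % by mass (> 4 % by mass), the oxygen-release tablets fall in Category OX.
Calcium hypochlorite: available-oxygen content 7.6 % by mass > 4 % by mass → Category OX (Oxidizer).
With available-oxygen content 4.2 % by mass (> 4 % by mass), the perborate booster falls in Category OX.
Category OX net quantity: (three 0.2 oz packs = 17.04 g) + (three 11 g packs = 33 g) + (three 0.3 oz packs = 25.56 g) = 75.6 g.
That is within the Category OX passenger aircraft limit of 100 g.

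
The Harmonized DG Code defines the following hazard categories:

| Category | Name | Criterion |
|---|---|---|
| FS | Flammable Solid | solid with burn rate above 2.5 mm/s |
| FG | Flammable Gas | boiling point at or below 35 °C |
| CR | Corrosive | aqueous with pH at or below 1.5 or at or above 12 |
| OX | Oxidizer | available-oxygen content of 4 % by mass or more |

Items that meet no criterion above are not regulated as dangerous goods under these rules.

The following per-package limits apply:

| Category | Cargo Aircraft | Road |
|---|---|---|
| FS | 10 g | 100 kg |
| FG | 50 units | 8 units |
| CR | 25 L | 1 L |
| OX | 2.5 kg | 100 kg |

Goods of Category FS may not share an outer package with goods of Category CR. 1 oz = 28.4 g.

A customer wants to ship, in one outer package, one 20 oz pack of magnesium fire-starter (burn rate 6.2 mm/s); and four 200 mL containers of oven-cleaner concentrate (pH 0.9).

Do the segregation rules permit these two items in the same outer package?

Magnesium fire-starter: burn rate 6.2 mm/s > 2.5 mm/s → Category FS (Flammable Solid).
pH 0.9 meets the Category CR criterion (Corrosive), so the oven-cleaner concentrate is Category CR.
Category FS and Category CR may not share an outer package.

No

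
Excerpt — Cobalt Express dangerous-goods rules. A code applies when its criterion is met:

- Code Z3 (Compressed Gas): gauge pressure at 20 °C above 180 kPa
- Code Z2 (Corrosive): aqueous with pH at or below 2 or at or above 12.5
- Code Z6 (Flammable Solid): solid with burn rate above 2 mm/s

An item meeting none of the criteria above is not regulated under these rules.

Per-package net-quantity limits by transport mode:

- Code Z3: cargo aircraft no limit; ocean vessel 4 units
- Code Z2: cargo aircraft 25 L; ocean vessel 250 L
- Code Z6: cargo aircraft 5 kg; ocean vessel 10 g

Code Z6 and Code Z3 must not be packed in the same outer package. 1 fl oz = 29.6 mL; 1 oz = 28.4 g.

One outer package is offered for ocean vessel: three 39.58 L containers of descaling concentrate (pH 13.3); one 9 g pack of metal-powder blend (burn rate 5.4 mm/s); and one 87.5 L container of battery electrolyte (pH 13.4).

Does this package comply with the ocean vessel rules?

Descaling concentrate: pH 13.3 ≥ 12.5 → Code Z2 (Corrosive).
Burn rate 5.4 mm/s meets the Code Z6 criterion (Flammable Solid), so the metal-powder blend is Code Z6.
With pH 13.4 (≥ 12.5), the battery electrolyte falls in Code Z2.
Code Z6 quantity: 9 g.
9 g ≤ 10 g (ocean vessel limit, Code Z6) — within limit.
Code Z2 net quantity: (three 39.58 L containers = 118.74 L) + 87.5 L = 206.24 L.
That is within the Code Z2 ocean vessel limit of 250 L.
The segregation rule (Code Z6 with Code Z3) does not apply to Code Z6 with Code Z2.
Every hazard code is within its ocean vessel limit and no segregation rule is violated.

Yes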